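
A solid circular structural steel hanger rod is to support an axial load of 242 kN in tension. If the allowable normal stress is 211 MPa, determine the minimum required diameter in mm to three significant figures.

Required area A ≥ P/σ_allow = 242000/211 = 1147 mm².
For a solid circular section, d ≥ √(4A/π) = 38.21 mm.

38.2 mm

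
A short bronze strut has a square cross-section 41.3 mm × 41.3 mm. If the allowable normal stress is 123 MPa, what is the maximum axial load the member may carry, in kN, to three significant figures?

210 kN

A = 1706 mm².
P_max = σ_allow · A = 123 · 1706 = 209800 N = 209.8 kN.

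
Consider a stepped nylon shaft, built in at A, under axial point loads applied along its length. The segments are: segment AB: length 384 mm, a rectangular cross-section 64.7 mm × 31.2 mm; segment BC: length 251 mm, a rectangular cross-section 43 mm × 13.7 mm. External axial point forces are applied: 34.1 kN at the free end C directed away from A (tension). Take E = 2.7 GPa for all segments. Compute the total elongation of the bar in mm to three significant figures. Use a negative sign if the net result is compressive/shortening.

Internal axial forces (sectioning from the free end, tension +): N_BC = 34.1 kN, N_AB = 34.1 kN.
A_AB = 2019 mm².
A_BC = 589.1 mm².
δ_AB = 34100·384/(2019·2700) = 2.402 mm
δ_BC = 34100·251/(589.1·2700) = 5.381 mm
δ = Σδ_i = 7.784 mm.

7.78 mm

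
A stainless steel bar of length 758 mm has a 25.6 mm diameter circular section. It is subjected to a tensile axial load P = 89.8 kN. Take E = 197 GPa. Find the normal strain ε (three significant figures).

A = 514.7 mm².
σ = N/A = 174.5 MPa; ε = σ/E = 174.5/197000 = 8.856e-04.

8.86e-04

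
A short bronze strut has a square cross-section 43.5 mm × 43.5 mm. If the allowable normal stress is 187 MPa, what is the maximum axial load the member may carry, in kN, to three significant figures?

A = 1892 mm².
P_max = σ_allow · A = 187 · 1892 = 353900 N = 353.9 kN.

354 kN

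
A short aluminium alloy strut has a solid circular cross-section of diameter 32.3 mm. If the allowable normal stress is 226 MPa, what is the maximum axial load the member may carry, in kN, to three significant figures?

185 kN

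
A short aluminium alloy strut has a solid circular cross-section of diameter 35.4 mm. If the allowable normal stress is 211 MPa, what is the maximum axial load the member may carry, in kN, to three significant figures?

A = 984.2 mm².
P_max = σ_allow · A = 211 · 984.2 = 207700 N = 207.7 kN.

208 kN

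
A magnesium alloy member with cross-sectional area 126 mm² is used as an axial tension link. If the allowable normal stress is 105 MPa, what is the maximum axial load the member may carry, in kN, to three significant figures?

P_max = σ_allow · A = 105 · 126 = 13230 N = 13.23 kN.

13.2 kN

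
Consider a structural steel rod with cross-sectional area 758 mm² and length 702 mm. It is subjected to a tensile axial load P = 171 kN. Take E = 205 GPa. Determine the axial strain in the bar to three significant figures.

σ = N/A = 225.6 MPa; ε = σ/E = 225.6/205000 = 1.100e-03.

0.00110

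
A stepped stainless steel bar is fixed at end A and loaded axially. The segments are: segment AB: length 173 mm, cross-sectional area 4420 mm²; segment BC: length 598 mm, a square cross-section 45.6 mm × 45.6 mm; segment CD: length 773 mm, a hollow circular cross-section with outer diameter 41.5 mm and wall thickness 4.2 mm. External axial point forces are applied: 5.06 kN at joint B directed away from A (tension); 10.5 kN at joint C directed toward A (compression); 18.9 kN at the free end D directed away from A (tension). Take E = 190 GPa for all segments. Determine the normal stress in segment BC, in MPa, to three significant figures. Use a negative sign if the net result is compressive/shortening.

Internal axial forces (sectioning from the free end, tension +): N_CD = 18.9 kN, N_BC = 8.4 kN, N_AB = 13.46 kN.
A_BC = 2079 mm².
σ_BC = N_BC/A_BC = 8400/2079 = 4.04 MPa.

4.04 MPa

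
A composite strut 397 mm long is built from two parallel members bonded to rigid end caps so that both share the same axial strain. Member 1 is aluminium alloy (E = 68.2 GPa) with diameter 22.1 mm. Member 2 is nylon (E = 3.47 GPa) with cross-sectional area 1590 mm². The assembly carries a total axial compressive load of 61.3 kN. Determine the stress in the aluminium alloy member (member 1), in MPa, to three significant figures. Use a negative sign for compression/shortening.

A_1 = 383.6 mm².
Equal strain + equilibrium ⇒ each member carries load in proportion to AE: A₁E₁ = 26160000 N, A₂E₂ = 5517000 N, ΣAE = 31680000 N.
σ₁ = P·E₁/ΣAE = -61300·68200/31680000 = -132 MPa.

-132 MPa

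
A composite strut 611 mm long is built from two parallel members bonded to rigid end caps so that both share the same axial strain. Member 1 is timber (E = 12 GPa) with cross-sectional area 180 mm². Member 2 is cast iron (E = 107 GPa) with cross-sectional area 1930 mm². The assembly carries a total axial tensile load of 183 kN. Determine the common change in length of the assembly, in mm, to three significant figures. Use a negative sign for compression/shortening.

Equal strain + equilibrium ⇒ each member carries load in proportion to AE: A₁E₁ = 2160000 N, A₂E₂ = 206500000 N, ΣAE = 208700000 N.
δ = PL/ΣAE = 183000·611/208700000 = 0.5358 mm.

0.536 mm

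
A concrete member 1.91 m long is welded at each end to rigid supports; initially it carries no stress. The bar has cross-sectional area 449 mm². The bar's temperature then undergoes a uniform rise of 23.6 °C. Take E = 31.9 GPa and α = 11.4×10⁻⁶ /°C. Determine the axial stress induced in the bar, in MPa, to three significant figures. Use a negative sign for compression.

-8.58 MPa

Free thermal expansion αLΔT = 11.4e-6 · 1910 · 23.6 = 0.5139 mm.
The walls impose strain ε = −(0.5139)/1910 = -2.6904e-04; σ = Eε = 31900 · -2.6904e-04 = -8.582 MPa.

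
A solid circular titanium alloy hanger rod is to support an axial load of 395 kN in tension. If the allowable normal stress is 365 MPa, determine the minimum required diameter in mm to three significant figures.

Required area A ≥ P/σ_allow = 395000/365 = 1082 mm².
For a solid circular section, d ≥ √(4A/π) = 37.12 mm.

37.1 mm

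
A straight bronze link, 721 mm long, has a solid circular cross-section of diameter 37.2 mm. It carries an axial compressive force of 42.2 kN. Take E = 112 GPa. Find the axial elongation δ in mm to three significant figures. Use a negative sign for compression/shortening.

-0.250 mm

A = 1087 mm².
δ_mech = NL/(AE) = -42200·721/(1087·112000) = -0.25 mm.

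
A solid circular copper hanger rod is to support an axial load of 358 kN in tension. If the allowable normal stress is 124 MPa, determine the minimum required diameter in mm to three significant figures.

60.6 mm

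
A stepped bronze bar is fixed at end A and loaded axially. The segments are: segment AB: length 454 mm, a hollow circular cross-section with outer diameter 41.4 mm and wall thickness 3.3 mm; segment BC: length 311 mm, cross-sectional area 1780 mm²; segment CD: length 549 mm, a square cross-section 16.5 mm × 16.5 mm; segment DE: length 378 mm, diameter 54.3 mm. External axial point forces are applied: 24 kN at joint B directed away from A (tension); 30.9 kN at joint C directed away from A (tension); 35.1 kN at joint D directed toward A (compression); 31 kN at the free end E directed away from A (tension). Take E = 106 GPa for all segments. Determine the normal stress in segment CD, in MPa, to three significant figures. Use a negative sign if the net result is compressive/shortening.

Internal axial forces (sectioning from the free end, tension +): N_DE = 31 kN, N_CD = -4.1 kN, N_BC = 26.8 kN, N_AB = 50.8 kN.
A_CD = 272.2 mm².
σ_CD = N_CD/A_CD = -4100/272.2 = -15.06 MPa.

-15.1 MPa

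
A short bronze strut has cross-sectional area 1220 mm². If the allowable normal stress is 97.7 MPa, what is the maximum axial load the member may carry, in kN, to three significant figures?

119 kN

P_max = σ_allow · A = 97.7 · 1220 = 119200 N = 119.2 kN.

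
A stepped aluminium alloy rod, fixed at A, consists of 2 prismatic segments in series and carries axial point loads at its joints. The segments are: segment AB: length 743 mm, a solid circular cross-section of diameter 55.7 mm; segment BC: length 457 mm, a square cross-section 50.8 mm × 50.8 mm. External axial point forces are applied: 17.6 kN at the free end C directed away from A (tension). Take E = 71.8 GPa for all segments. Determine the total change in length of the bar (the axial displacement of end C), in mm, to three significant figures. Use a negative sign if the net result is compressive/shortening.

0.118 mm

Internal axial forces (sectioning from the free end, tension +): N_BC = 17.6 kN, N_AB = 17.6 kN.
A_AB = 2437 mm².
A_BC = 2581 mm².
δ_AB = 17600·743/(2437·71800) = 0.07474 mm
δ_BC = 17600·457/(2581·71800) = 0.04341 mm
δ = Σδ_i = 0.1182 mm.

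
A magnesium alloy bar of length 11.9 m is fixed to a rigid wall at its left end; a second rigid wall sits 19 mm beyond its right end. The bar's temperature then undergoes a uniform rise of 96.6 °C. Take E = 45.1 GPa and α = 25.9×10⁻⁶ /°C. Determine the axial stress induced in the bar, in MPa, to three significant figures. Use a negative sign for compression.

-40.8 MPa

Free thermal expansion αLΔT = 25.9e-6 · 11900 · 96.6 = 29.77 mm.
The walls engage after the gap closes; constrained expansion = 29.77 − 19 = 10.77 mm.
The walls impose strain ε = −(10.77)/11900 = -9.0530e-04; σ = Eε = 45100 · -9.0530e-04 = -40.83 MPa.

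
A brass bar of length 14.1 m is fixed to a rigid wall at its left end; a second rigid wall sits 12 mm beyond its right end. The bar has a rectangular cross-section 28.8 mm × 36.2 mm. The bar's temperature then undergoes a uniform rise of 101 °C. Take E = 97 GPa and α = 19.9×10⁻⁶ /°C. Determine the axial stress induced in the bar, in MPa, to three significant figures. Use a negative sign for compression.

-112 MPa

Free thermal expansion αLΔT = 19.9e-6 · 14100 · 101 = 28.34 mm.
The walls engage after the gap closes; constrained expansion = 28.34 − 12 = 16.34 mm.
The walls impose strain ε = −(16.34)/14100 = -1.1588e-03; σ = Eε = 97000 · -1.1588e-03 = -112.4 MPa.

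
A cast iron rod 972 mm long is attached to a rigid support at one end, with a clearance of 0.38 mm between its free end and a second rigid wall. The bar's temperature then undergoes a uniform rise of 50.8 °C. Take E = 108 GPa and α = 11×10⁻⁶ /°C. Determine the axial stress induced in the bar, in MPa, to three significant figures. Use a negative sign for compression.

-18.1 MPa

Free thermal expansion αLΔT = 11e-6 · 972 · 50.8 = 0.5432 mm.
The walls engage after the gap closes; constrained expansion = 0.5432 − 0.38 = 0.1632 mm.
The walls impose strain ε = −(0.1632)/972 = -1.6785e-04; σ = Eε = 108000 · -1.6785e-04 = -18.13 MPa.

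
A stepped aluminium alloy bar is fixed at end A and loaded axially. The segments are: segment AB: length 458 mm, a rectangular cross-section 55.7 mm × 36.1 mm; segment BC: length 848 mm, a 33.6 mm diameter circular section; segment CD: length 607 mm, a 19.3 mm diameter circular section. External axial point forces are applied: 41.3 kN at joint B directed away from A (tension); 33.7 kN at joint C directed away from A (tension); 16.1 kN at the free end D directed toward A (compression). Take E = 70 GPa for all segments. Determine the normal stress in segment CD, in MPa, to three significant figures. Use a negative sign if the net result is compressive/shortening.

Internal axial forces (sectioning from the free end, tension +): N_CD = -16.1 kN, N_BC = 17.6 kN, N_AB = 58.9 kN.
A_CD = 292.6 mm².
σ_CD = N_CD/A_CD = -16100/292.6 = -55.03 MPa.

-55.0 MPa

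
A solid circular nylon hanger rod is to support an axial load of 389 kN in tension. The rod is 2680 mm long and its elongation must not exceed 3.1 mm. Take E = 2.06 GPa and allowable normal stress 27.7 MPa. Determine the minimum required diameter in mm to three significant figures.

Required area A ≥ P/σ_allow = 389000/27.7 = 14040 mm².
For a solid circular section, d ≥ √(4A/π) = 133.7 mm.
Elongation limit: A ≥ PL/(Eδ_allow) = 389000·2680/(2060·3.1) = 163300 mm² ⇒ d ≥ 455.9 mm.
The elongation limit governs.

456 mm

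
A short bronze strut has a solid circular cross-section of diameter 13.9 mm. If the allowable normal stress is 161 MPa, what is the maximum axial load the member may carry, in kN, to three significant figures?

A = 151.7 mm².
P_max = σ_allow · A = 161 · 151.7 = 24430 N = 24.43 kN.

24.4 kN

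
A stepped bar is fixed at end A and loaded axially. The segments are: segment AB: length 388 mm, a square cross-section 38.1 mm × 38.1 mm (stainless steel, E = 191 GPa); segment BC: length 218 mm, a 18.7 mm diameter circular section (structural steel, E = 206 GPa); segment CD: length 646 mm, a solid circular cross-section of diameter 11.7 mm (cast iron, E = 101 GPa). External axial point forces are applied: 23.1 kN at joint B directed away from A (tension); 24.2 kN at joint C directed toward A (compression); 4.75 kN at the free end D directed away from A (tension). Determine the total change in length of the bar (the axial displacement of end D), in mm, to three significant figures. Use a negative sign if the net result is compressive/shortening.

0.213 mm

Internal axial forces (sectioning from the free end, tension +): N_CD = 4.75 kN, N_BC = -19.45 kN, N_AB = 3.65 kN.
A_AB = 1452 mm².
A_BC = 274.6 mm².
A_CD = 107.5 mm².
δ_AB = 3650·388/(1452·191000) = 0.005108 mm
δ_BC = -19450·218/(274.6·206000) = -0.07494 mm
δ_CD = 4750·646/(107.5·101000) = 0.2826 mm
δ = Σδ_i = 0.2127 mm.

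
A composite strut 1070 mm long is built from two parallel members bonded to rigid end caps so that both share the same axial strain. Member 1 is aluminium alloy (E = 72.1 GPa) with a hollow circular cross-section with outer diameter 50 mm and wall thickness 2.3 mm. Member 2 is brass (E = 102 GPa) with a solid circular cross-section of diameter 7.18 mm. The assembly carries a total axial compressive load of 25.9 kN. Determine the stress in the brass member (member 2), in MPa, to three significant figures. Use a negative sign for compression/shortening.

A_1 = 344.7 mm².
A_2 = 40.49 mm².
Equal strain + equilibrium ⇒ each member carries load in proportion to AE: A₁E₁ = 24850000 N, A₂E₂ = 4130000 N, ΣAE = 28980000 N.
σ₂ = P·E₂/ΣAE = -25900·102000/28980000 = -91.16 MPa.

-91.2 MPa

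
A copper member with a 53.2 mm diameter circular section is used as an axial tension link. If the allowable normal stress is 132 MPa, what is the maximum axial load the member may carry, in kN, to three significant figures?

A = 2223 mm².
P_max = σ_allow · A = 132 · 2223 = 293400 N = 293.4 kN.

293 kN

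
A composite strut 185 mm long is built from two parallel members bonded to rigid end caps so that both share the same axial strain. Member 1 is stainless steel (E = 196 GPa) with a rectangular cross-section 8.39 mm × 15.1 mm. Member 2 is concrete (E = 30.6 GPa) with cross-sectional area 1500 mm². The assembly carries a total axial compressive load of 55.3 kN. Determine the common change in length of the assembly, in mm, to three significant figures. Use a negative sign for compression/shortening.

-0.145 mm

A_1 = 126.7 mm².
Equal strain + equilibrium ⇒ each member carries load in proportion to AE: A₁E₁ = 24830000 N, A₂E₂ = 45900000 N, ΣAE = 70730000 N.
δ = PL/ΣAE = -55300·185/70730000 = -0.1446 mm.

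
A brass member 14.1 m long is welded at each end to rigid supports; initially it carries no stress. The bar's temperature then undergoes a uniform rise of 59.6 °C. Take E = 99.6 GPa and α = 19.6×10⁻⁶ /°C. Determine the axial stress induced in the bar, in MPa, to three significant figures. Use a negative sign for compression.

Free thermal expansion αLΔT = 19.6e-6 · 14100 · 59.6 = 16.47 mm.
The walls impose strain ε = −(16.47)/14100 = -1.1682e-03; σ = Eε = 99600 · -1.1682e-03 = -116.3 MPa.

-116 MPa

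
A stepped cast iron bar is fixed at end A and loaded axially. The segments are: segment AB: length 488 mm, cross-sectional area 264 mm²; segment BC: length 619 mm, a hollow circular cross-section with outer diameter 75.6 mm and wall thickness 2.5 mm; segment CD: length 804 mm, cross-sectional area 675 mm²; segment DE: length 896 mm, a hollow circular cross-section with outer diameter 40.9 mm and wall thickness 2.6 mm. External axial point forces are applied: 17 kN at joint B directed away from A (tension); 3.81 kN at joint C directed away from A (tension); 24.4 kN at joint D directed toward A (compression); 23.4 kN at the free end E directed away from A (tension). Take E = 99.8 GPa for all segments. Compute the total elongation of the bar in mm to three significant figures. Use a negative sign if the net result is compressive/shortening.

1.06 mm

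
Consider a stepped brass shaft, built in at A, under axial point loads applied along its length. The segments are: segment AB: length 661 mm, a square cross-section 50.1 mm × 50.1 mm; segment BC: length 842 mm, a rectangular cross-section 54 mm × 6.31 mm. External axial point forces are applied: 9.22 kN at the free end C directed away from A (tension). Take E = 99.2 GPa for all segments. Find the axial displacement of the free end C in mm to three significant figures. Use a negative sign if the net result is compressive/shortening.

Internal axial forces (sectioning from the free end, tension +): N_BC = 9.22 kN, N_AB = 9.22 kN.
A_AB = 2510 mm².
A_BC = 340.7 mm².
δ_AB = 9220·661/(2510·99200) = 0.02448 mm
δ_BC = 9220·842/(340.7·99200) = 0.2297 mm
δ = Σδ_i = 0.2541 mm.

0.254 mm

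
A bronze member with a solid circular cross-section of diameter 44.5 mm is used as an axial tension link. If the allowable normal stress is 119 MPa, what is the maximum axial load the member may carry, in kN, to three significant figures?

185 kN

A = 1555 mm².
P_max = σ_allow · A = 119 · 1555 = 185100 N = 185.1 kN.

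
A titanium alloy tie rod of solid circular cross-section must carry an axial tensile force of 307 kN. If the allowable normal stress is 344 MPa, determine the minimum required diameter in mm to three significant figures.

33.7 mm

Required area A ≥ P/σ_allow = 307000/344 = 892.4 mm².
For a solid circular section, d ≥ √(4A/π) = 33.71 mm.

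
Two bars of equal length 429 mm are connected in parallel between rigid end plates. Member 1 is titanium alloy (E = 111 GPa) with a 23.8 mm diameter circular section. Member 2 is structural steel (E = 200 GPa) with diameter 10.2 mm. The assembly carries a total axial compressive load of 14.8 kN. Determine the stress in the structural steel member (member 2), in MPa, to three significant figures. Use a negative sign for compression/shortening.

A_1 = 444.9 mm².
A_2 = 81.71 mm².
Equal strain + equilibrium ⇒ each member carries load in proportion to AE: A₁E₁ = 49380000 N, A₂E₂ = 16340000 N, ΣAE = 65720000 N.
σ₂ = P·E₂/ΣAE = -14800·200000/65720000 = -45.04 MPa.

-45.0 MPa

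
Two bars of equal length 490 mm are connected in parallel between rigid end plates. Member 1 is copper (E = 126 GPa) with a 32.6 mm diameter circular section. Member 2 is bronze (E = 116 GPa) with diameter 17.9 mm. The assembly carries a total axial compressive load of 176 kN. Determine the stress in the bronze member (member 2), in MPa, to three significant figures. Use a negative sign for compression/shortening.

A_1 = 834.7 mm².
A_2 = 251.6 mm².
Equal strain + equilibrium ⇒ each member carries load in proportion to AE: A₁E₁ = 105200000 N, A₂E₂ = 29190000 N, ΣAE = 134400000 N.
σ₂ = P·E₂/ΣAE = -176000·116000/134400000 = -151.9 MPa.

-152 MPa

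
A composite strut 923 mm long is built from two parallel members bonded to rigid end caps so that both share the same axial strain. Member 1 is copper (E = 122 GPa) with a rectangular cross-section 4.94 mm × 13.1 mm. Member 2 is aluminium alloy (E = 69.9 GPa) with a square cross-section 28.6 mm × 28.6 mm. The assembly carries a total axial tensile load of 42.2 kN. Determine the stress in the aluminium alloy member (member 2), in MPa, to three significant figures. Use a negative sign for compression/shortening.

45.3 MPa

A_1 = 64.71 mm².
A_2 = 818 mm².
Equal strain + equilibrium ⇒ each member carries load in proportion to AE: A₁E₁ = 7895000 N, A₂E₂ = 57180000 N, ΣAE = 65070000 N.
σ₂ = P·E₂/ΣAE = 42200·69900/65070000 = 45.33 MPa.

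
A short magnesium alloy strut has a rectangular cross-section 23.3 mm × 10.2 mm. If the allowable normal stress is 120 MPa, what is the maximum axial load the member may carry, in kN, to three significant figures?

A = 237.7 mm².
P_max = σ_allow · A = 120 · 237.7 = 28520 N = 28.52 kN.

28.5 kN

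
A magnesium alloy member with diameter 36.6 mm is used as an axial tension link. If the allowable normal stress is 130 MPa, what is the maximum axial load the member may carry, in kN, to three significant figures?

A = 1052 mm².
P_max = σ_allow · A = 130 · 1052 = 136800 N = 136.8 kN.

137 kN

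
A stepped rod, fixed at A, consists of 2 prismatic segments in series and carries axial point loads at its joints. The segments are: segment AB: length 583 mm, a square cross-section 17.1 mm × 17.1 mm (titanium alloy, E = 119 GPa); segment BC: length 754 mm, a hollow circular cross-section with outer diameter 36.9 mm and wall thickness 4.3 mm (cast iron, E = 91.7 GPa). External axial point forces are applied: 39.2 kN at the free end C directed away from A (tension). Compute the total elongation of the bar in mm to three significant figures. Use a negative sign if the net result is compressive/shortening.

Internal axial forces (sectioning from the free end, tension +): N_BC = 39.2 kN, N_AB = 39.2 kN.
A_AB = 292.4 mm².
A_BC = 440.4 mm².
δ_AB = 39200·583/(292.4·119000) = 0.6568 mm
δ_BC = 39200·754/(440.4·91700) = 0.7319 mm
δ = Σδ_i = 1.389 mm.

1.39 mm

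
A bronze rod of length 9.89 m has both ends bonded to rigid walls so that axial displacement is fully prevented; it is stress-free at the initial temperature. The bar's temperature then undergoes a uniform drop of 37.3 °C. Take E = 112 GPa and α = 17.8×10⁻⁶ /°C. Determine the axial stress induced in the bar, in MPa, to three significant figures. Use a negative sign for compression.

Free thermal expansion αLΔT = 17.8e-6 · 9890 · -37.3 = -6.566 mm.
The walls impose strain ε = −(-6.566)/9890 = 6.6394e-04; σ = Eε = 112000 · 6.6394e-04 = 74.36 MPa.

74.4 MPa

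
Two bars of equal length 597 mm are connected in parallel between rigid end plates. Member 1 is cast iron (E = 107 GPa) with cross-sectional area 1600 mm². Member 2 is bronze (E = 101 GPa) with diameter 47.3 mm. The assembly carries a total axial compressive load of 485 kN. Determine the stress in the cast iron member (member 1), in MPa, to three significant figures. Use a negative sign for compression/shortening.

-149 MPa

A_2 = 1757 mm².
Equal strain + equilibrium ⇒ each member carries load in proportion to AE: A₁E₁ = 171200000 N, A₂E₂ = 177500000 N, ΣAE = 348700000 N.
σ₁ = P·E₁/ΣAE = -485000·107000/348700000 = -148.8 MPa.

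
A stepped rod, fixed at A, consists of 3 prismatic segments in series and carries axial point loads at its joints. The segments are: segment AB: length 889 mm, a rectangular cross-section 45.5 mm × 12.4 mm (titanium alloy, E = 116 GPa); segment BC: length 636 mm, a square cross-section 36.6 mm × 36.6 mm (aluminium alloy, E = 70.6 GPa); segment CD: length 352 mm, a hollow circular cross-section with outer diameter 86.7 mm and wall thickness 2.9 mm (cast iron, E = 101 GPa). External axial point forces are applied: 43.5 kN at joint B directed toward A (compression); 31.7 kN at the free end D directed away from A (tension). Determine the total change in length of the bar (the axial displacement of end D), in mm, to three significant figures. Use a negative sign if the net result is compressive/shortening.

Internal axial forces (sectioning from the free end, tension +): N_CD = 31.7 kN, N_BC = 31.7 kN, N_AB = -11.8 kN.
A_AB = 564.2 mm².
A_BC = 1340 mm².
A_CD = 763.5 mm².
δ_AB = -11800·889/(564.2·116000) = -0.1603 mm
δ_BC = 31700·636/(1340·70600) = 0.2132 mm
δ_CD = 31700·352/(763.5·101000) = 0.1447 mm
δ = Σδ_i = 0.1976 mm.

0.198 mm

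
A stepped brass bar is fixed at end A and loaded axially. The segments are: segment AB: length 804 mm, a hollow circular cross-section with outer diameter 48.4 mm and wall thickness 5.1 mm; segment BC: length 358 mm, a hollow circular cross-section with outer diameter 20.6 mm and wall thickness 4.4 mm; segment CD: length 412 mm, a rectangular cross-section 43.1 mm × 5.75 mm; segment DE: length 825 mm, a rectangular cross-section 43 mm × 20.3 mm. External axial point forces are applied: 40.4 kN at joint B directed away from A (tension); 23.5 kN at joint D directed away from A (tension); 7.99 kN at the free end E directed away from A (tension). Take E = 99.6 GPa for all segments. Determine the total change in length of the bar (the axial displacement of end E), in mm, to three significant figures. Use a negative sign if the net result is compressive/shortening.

Internal axial forces (sectioning from the free end, tension +): N_DE = 7.99 kN, N_CD = 31.49 kN, N_BC = 31.49 kN, N_AB = 71.89 kN.
A_AB = 693.8 mm².
A_BC = 223.9 mm².
A_CD = 247.8 mm².
A_DE = 872.9 mm².
δ_AB = 71890·804/(693.8·99600) = 0.8365 mm
δ_BC = 31490·358/(223.9·99600) = 0.5055 mm
δ_CD = 31490·412/(247.8·99600) = 0.5256 mm
δ_DE = 7990·825/(872.9·99600) = 0.07582 mm
δ = Σδ_i = 1.943 mm.

1.94 mm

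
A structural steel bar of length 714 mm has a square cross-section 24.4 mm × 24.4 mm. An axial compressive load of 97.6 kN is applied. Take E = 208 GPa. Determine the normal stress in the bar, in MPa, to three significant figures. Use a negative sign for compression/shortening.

A = 595.4 mm².
σ = N/A = -97600/595.4 = -163.9 MPa.

-164 MPa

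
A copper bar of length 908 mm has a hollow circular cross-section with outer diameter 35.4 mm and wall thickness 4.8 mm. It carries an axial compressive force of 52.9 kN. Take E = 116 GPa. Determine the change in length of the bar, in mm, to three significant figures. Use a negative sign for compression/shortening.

-0.897 mm

A = 461.4 mm².
δ_mech = NL/(AE) = -52900·908/(461.4·116000) = -0.8974 mm.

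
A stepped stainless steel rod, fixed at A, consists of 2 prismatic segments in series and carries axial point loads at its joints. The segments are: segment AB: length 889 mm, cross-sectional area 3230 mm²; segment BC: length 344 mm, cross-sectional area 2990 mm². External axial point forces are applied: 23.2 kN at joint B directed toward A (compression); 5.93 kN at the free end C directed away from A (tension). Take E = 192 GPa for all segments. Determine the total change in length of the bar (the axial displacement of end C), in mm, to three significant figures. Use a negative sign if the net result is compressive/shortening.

-0.0212 mm

Internal axial forces (sectioning from the free end, tension +): N_BC = 5.93 kN, N_AB = -17.27 kN.
δ_AB = -17270·889/(3230·192000) = -0.02476 mm
δ_BC = 5930·344/(2990·192000) = 0.003553 mm
δ = Σδ_i = -0.0212 mm.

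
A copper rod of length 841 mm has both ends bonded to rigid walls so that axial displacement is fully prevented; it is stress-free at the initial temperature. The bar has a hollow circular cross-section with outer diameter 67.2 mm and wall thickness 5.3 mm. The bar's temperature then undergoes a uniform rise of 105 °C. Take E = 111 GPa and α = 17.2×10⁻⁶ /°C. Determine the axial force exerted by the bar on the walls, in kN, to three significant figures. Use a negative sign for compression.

Free thermal expansion αLΔT = 17.2e-6 · 841 · 105 = 1.519 mm.
The walls impose strain ε = −(1.519)/841 = -1.8060e-03; σ = Eε = 111000 · -1.8060e-03 = -200.5 MPa.
Wall reaction R = σ·A = -200.5·1031 = -206600 N = -206.6 kN.

-207 kN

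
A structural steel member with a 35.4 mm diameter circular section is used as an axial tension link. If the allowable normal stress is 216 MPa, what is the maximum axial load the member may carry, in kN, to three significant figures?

A = 984.2 mm².
P_max = σ_allow · A = 216 · 984.2 = 212600 N = 212.6 kN.

213 kN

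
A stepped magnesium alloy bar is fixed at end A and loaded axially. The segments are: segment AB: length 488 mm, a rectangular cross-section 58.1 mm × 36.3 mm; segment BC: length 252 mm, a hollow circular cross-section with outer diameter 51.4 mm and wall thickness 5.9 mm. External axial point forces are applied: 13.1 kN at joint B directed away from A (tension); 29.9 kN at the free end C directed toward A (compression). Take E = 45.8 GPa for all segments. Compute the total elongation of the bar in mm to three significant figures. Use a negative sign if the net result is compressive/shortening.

-0.280 mm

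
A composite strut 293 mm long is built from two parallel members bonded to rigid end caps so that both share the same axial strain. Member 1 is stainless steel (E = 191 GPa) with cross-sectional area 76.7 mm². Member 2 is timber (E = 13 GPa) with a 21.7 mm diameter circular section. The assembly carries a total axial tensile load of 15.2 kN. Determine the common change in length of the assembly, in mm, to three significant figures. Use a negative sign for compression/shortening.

A_2 = 369.8 mm².
Equal strain + equilibrium ⇒ each member carries load in proportion to AE: A₁E₁ = 14650000 N, A₂E₂ = 4808000 N, ΣAE = 19460000 N.
δ = PL/ΣAE = 15200·293/19460000 = 0.2289 mm.

0.229 mm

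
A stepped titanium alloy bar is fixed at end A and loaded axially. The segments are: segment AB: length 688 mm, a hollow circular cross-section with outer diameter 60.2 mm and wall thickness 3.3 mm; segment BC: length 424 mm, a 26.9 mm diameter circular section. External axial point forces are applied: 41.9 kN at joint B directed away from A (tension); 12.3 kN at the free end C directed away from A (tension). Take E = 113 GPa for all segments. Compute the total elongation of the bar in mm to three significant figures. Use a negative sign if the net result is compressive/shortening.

0.641 mm

Internal axial forces (sectioning from the free end, tension +): N_BC = 12.3 kN, N_AB = 54.2 kN.
A_AB = 589.9 mm².
A_BC = 568.3 mm².
δ_AB = 54200·688/(589.9·113000) = 0.5594 mm
δ_BC = 12300·424/(568.3·113000) = 0.08121 mm
δ = Σδ_i = 0.6406 mm.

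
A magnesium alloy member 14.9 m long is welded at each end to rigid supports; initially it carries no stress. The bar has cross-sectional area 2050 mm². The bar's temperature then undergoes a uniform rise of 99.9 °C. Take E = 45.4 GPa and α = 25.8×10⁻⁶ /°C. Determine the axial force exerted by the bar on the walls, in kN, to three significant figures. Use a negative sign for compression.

Free thermal expansion αLΔT = 25.8e-6 · 14900 · 99.9 = 38.4 mm.
The walls impose strain ε = −(38.4)/14900 = -2.5774e-03; σ = Eε = 45400 · -2.5774e-03 = -117 MPa.
Wall reaction R = σ·A = -117·2050 = -239900 N = -239.9 kN.

-240 kN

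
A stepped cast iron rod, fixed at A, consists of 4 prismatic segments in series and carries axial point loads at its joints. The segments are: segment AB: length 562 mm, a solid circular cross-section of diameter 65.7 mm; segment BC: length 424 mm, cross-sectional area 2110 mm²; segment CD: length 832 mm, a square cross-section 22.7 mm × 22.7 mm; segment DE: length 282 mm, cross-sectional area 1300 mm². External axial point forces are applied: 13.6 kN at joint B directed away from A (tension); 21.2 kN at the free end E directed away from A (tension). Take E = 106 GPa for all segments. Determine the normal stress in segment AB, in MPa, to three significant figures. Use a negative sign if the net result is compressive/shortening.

10.3 MPa

Internal axial forces (sectioning from the free end, tension +): N_DE = 21.2 kN, N_CD = 21.2 kN, N_BC = 21.2 kN, N_AB = 34.8 kN.
A_AB = 3390 mm².
σ_AB = N_AB/A_AB = 34800/3390 = 10.26 MPa.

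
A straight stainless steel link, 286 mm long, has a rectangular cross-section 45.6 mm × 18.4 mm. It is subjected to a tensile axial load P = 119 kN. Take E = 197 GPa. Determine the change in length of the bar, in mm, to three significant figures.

A = 839 mm².
δ_mech = NL/(AE) = 119000·286/(839·197000) = 0.2059 mm.

0.206 mm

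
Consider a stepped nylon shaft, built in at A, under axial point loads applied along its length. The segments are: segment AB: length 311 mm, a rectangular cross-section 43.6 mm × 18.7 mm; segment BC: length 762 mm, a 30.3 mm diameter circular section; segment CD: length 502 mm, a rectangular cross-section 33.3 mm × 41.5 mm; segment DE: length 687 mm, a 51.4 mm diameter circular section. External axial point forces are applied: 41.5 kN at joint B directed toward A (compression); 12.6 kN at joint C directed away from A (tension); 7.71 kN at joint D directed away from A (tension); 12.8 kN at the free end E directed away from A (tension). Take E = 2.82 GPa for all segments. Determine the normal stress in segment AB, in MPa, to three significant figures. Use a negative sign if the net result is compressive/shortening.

Internal axial forces (sectioning from the free end, tension +): N_DE = 12.8 kN, N_CD = 20.51 kN, N_BC = 33.11 kN, N_AB = -8.39 kN.
A_AB = 815.3 mm².
σ_AB = N_AB/A_AB = -8390/815.3 = -10.29 MPa.

-10.3 MPa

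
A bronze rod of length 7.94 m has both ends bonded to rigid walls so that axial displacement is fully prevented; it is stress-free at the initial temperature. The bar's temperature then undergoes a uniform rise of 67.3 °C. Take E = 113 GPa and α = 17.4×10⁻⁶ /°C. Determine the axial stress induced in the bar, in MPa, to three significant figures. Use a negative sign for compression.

-132 MPa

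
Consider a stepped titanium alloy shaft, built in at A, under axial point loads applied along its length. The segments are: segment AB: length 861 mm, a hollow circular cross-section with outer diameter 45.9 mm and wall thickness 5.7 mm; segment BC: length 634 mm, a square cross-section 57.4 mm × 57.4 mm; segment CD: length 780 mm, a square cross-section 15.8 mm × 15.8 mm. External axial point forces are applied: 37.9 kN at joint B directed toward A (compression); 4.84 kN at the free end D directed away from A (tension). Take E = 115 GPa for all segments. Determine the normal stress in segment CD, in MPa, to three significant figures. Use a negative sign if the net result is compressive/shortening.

19.4 MPa

Internal axial forces (sectioning from the free end, tension +): N_CD = 4.84 kN, N_BC = 4.84 kN, N_AB = -33.06 kN.
A_CD = 249.6 mm².
σ_CD = N_CD/A_CD = 4840/249.6 = 19.39 MPa.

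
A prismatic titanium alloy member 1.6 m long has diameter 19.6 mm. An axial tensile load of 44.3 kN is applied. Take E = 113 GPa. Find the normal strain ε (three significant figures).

A = 301.7 mm².
σ = N/A = 146.8 MPa; ε = σ/E = 146.8/113000 = 1.299e-03.

0.00130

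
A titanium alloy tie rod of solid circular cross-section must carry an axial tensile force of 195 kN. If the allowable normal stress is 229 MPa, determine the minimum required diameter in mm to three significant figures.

32.9 mm

Required area A ≥ P/σ_allow = 195000/229 = 851.5 mm².
For a solid circular section, d ≥ √(4A/π) = 32.93 mm.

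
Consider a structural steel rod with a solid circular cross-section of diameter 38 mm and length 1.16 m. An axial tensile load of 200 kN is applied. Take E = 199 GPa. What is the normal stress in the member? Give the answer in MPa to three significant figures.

A = 1134 mm².
σ = N/A = 200000/1134 = 176.3 MPa.

176 MPa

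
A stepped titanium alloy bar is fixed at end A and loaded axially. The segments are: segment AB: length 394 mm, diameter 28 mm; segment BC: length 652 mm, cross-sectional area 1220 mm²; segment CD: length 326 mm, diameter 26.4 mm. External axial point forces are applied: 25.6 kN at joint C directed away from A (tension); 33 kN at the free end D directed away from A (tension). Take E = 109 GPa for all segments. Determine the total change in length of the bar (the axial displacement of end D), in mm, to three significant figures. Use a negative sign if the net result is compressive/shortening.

0.812 mm

Internal axial forces (sectioning from the free end, tension +): N_CD = 33 kN, N_BC = 58.6 kN, N_AB = 58.6 kN.
A_AB = 615.8 mm².
A_CD = 547.4 mm².
δ_AB = 58600·394/(615.8·109000) = 0.344 mm
δ_BC = 58600·652/(1220·109000) = 0.2873 mm
δ_CD = 33000·326/(547.4·109000) = 0.1803 mm
δ = Σδ_i = 0.8116 mm.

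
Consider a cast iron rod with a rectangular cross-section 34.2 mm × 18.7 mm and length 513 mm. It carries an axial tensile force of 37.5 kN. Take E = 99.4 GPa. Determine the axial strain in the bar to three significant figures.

A = 639.5 mm².
σ = N/A = 58.64 MPa; ε = σ/E = 58.64/99400 = 5.899e-04.

5.90e-04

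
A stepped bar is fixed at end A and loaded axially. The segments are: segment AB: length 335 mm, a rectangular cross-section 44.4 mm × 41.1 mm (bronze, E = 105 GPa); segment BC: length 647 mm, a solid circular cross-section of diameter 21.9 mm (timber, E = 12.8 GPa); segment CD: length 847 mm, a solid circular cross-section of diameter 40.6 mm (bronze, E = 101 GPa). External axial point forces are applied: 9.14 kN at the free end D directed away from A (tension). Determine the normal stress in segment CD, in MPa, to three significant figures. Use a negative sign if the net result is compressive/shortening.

Internal axial forces (sectioning from the free end, tension +): N_CD = 9.14 kN, N_BC = 9.14 kN, N_AB = 9.14 kN.
A_CD = 1295 mm².
σ_CD = N_CD/A_CD = 9140/1295 = 7.06 MPa.

7.06 MPa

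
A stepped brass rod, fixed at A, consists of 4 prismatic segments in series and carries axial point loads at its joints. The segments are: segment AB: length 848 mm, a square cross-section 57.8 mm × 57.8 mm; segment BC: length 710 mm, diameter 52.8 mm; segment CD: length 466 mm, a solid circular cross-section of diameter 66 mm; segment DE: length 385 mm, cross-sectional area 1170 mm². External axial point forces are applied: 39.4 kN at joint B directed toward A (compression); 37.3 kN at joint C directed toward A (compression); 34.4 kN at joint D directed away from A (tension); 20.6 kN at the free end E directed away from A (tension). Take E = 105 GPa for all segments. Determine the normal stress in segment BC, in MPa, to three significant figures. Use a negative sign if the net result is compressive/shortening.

8.08 MPa

Internal axial forces (sectioning from the free end, tension +): N_DE = 20.6 kN, N_CD = 55 kN, N_BC = 17.7 kN, N_AB = -21.7 kN.
A_BC = 2190 mm².
σ_BC = N_BC/A_BC = 17700/2190 = 8.084 MPa.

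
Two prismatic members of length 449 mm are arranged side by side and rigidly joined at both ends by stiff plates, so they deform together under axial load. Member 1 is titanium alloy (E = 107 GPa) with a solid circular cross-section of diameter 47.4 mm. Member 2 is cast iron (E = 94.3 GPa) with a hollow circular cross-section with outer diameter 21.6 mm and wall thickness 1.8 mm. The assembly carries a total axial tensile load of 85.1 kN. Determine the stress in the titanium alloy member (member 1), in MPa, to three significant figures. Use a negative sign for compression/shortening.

45.7 MPa

A_1 = 1765 mm².
A_2 = 112 mm².
Equal strain + equilibrium ⇒ each member carries load in proportion to AE: A₁E₁ = 188800000 N, A₂E₂ = 10560000 N, ΣAE = 199400000 N.
σ₁ = P·E₁/ΣAE = 85100·107000/199400000 = 45.67 MPa.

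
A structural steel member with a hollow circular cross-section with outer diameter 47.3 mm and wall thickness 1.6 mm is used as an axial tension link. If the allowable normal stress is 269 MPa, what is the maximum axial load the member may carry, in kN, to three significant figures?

A = 229.7 mm².
P_max = σ_allow · A = 269 · 229.7 = 61790 N = 61.79 kN.

61.8 kN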